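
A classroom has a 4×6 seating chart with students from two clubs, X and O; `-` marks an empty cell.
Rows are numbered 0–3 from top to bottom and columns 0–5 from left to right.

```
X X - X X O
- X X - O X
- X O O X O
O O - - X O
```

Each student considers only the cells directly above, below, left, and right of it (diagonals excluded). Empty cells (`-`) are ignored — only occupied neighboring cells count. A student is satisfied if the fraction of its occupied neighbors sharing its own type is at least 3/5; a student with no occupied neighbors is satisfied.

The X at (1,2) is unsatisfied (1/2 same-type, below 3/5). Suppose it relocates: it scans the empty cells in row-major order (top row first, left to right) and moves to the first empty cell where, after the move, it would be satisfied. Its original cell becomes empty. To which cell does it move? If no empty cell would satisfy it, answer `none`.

(0,2)

Vacating (1,2). Empty cells in order:
  (0,2): 2/2 same-type → satisfied — stop here.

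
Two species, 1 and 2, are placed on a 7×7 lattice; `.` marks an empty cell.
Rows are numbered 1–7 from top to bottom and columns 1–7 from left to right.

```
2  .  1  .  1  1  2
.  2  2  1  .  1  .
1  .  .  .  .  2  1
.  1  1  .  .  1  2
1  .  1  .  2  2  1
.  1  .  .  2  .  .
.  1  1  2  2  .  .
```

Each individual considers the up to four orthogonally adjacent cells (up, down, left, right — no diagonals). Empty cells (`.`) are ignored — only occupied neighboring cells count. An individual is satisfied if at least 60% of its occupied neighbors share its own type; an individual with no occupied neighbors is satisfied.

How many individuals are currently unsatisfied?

13

(1,1)2 0/0 satisfied
(1,3)1 0/1 not
(1,5)1 1/1 satisfied
(1,6)1 2/3 satisfied
(1,7)2 0/1 not
(2,2)2 1/1 satisfied
(2,3)2 1/3 not
(2,4)1 0/1 not
(2,6)1 1/2 not
(3,1)1 0/0 satisfied
(3,6)2 0/3 not
(3,7)1 0/2 not
(4,2)1 1/1 satisfied
(4,3)1 2/2 satisfied
(4,6)1 0/3 not
(4,7)2 0/3 not
(5,1)1 0/0 satisfied
(5,3)1 1/1 satisfied
(5,5)2 2/2 satisfied
(5,6)2 1/3 not
(5,7)1 0/2 not
(6,2)1 1/1 satisfied
(6,5)2 2/2 satisfied
(7,2)1 2/2 satisfied
(7,3)1 1/2 not
(7,4)2 1/2 not
(7,5)2 2/2 satisfied
Unsatisfied: (1,3), (1,7), (2,3), (2,4), (2,6), (3,6), (3,7), (4,6), (4,7), (5,6), (5,7), (7,3), (7,4) — 13 in total.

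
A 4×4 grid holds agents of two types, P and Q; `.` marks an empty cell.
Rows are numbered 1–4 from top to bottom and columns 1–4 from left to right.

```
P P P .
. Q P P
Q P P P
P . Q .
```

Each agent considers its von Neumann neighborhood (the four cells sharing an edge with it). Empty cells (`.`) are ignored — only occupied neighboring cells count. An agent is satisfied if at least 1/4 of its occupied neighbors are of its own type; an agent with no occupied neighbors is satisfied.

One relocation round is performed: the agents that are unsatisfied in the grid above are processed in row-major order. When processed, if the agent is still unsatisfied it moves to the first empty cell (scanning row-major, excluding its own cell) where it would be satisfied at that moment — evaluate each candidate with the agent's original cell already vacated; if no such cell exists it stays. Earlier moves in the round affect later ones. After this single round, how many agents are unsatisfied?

Initially unsatisfied (in order): (2,2), (3,1), (4,1), (4,3).
  (2,2) → (2,1).
  (3,1): now satisfied by earlier moves; stays.
  (4,1) → (1,4).
  (4,3) → (2,2).
Resulting grid:
P P P P
Q Q P P
Q P P P
. . . .
All satisfied now.

0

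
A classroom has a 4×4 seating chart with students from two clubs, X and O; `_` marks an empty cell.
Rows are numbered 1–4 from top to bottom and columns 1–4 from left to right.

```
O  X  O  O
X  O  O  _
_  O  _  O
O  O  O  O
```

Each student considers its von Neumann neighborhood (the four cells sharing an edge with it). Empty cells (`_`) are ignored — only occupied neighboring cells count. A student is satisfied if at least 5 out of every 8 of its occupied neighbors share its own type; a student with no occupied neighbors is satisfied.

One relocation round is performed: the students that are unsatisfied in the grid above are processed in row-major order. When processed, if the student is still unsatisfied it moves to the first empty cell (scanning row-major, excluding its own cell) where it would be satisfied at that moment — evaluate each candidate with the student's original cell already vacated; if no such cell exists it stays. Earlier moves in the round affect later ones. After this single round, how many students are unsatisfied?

Initially unsatisfied (in order): (1,1), (1,2), (2,1), (2,2).
  (1,1) → (2,4).
  (1,2) → (1,1).
  (2,1): no empty cell satisfies it; stays.
  (2,2): now satisfied by earlier moves; stays.
Resulting grid:
X _ O O
X O O O
_ O _ O
O O O O
Unsatisfied now: (2,1).

1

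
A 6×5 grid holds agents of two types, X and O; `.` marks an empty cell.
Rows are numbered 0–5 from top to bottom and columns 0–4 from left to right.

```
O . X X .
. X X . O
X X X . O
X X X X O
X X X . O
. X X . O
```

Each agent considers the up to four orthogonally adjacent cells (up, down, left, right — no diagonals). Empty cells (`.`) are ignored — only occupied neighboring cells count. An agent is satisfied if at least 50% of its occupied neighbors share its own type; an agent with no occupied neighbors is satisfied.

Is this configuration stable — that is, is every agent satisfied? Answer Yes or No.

Yes

Row 0: (0,0)O 0/0 ✓ · (0,2)X 2/2 ✓ · (0,3)X 1/1 ✓
Row 1: (1,1)X 2/2 ✓ · (1,2)X 3/3 ✓ · (1,4)O 1/1 ✓
Row 2: (2,0)X 2/2 ✓ · (2,1)X 4/4 ✓ · (2,2)X 3/3 ✓ · (2,4)O 2/2 ✓
Row 3: (3,0)X 3/3 ✓ · (3,1)X 4/4 ✓ · (3,2)X 4/4 ✓ · (3,3)X 1/2 ✓ · (3,4)O 2/3 ✓
Row 4: (4,0)X 2/2 ✓ · (4,1)X 4/4 ✓ · (4,2)X 3/3 ✓ · (4,4)O 2/2 ✓
Row 5: (5,1)X 2/2 ✓ · (5,2)X 2/2 ✓ · (5,4)O 1/1 ✓
All meet the threshold, so the configuration is stable.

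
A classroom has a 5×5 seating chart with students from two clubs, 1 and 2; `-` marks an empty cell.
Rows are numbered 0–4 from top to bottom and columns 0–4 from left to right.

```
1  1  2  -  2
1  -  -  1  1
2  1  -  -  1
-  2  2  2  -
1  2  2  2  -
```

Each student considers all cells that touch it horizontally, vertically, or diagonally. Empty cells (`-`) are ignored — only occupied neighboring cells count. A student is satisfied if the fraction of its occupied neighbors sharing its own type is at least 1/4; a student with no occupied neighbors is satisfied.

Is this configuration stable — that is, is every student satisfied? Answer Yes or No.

Row 0: (0,0)1 2/2 satisfied · (0,1)1 2/3 satisfied · (0,2)2 0/2 not · (0,4)2 0/2 not
Row 1: (1,0)1 3/4 satisfied · (1,3)1 2/4 satisfied · (1,4)1 2/3 satisfied
Row 2: (2,0)2 1/3 satisfied · (2,1)1 1/4 satisfied · (2,4)1 2/3 satisfied
Row 3: (3,1)2 4/6 satisfied · (3,2)2 5/6 satisfied · (3,3)2 3/4 satisfied
Row 4: (4,0)1 0/2 not · (4,1)2 3/4 satisfied · (4,2)2 5/5 satisfied · (4,3)2 3/3 satisfied
For instance (0,2) has only 0/2 same-type neighbors, below 1/4.

No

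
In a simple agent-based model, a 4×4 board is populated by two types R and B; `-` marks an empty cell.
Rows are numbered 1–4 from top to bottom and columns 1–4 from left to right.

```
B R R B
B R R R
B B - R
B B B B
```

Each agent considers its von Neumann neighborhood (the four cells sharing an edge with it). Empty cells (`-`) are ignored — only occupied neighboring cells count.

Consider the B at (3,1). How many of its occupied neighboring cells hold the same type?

3

Occupied neighbors of (3,1): (2,1)=B, (4,1)=B, (3,2)=B.
Same type (B): 3 of 3.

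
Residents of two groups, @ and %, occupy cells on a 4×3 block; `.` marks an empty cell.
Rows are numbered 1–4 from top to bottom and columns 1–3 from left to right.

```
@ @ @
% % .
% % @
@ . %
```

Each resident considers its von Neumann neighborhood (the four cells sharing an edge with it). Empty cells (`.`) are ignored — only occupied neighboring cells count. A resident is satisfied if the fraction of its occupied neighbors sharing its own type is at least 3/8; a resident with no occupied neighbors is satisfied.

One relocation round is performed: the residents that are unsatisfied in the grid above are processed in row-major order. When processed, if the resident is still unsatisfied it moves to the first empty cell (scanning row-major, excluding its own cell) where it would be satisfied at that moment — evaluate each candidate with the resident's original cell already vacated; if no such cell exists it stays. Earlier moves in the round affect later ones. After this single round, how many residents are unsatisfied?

Initially unsatisfied (in order): (3,3), (4,1), (4,3).
  (3,3) → (2,3).
  (4,1): no empty cell satisfies it; stays.
  (4,3): now satisfied by earlier moves; stays.
Resulting grid:
@ @ @
% % @
% % .
@ . %
Unsatisfied now: (4,1).

1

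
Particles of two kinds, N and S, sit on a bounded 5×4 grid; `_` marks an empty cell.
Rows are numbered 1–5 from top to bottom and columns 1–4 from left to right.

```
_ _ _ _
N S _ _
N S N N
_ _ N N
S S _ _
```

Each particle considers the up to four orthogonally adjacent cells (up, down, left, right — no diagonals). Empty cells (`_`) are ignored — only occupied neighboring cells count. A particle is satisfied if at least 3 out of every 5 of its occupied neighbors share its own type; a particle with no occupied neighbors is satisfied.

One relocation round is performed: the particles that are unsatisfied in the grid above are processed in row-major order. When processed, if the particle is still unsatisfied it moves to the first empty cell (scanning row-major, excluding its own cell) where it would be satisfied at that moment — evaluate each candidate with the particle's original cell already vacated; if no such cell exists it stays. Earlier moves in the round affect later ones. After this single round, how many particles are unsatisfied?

0

Initially unsatisfied (in order): (2,1), (2,2), (3,1), (3,2).
  (2,1) → (1,1).
  (2,2): now satisfied by earlier moves; stays.
  (3,1) → (1,3).
  (3,2) → (3,1).
Resulting grid:
N _ N _
_ S _ _
S _ N N
_ _ N N
S S _ _
All satisfied now.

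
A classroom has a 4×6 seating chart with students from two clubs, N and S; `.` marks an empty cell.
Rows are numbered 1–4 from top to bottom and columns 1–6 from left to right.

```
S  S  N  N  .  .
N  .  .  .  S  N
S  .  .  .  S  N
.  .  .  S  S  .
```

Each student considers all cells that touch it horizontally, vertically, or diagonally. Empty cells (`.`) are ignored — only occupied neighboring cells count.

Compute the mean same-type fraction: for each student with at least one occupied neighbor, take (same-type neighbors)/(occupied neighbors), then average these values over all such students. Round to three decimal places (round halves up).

Row 1: (1,1)S 1/2 · (1,2)S 1/3 · (1,3)N 1/2 · (1,4)N 1/2
Row 2: (2,1)N 0/3 · (2,5)S 1/4 · (2,6)N 1/3
Row 3: (3,1)S 0/1 · (3,5)S 3/5 · (3,6)N 1/4
Row 4: (4,4)S 2/2 · (4,5)S 2/3
Sum over 12 students: 1/2 + 1/3 + 1/2 + 1/2 + 0/3 + 1/4 + 1/3 + 0/1 + 3/5 + 1/4 + 2/2 + 2/3 = 74/15; mean = 74/15 ÷ 12 = 37/90 = 0.411111… → 0.411.

0.411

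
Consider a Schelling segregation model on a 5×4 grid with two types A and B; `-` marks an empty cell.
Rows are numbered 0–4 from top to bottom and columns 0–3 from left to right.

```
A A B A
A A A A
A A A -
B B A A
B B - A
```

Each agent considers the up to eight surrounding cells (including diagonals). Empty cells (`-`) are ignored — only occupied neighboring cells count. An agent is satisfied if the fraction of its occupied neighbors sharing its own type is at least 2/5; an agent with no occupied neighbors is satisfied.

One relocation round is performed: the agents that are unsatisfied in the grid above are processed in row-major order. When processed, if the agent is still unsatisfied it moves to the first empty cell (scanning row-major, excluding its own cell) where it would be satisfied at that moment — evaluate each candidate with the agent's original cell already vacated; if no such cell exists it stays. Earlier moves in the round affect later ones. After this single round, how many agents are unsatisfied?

0

Initially unsatisfied (in order): (0,2).
  (0,2) → (4,2).
Resulting grid:
A A - A
A A A A
A A A -
B B A A
B B B A
All satisfied now.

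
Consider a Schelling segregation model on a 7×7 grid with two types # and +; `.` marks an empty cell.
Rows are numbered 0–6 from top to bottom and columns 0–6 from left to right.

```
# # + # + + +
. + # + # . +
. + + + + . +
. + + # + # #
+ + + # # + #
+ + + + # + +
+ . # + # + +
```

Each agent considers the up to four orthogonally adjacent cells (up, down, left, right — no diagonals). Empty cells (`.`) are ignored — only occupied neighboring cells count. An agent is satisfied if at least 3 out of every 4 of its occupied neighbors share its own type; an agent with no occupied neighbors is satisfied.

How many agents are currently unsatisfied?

(0,0)# 1/1 ok
(0,1)# 1/3 unhappy
(0,2)+ 0/3 unhappy
(0,3)# 0/3 unhappy
(0,4)+ 1/3 unhappy
(0,5)+ 2/2 ok
(0,6)+ 2/2 ok
(1,1)+ 1/3 unhappy
(1,2)# 0/4 unhappy
(1,3)+ 1/4 unhappy
(1,4)# 0/3 unhappy
(1,6)+ 2/2 ok
(2,1)+ 3/3 ok
(2,2)+ 3/4 ok
(2,3)+ 3/4 ok
(2,4)+ 2/3 unhappy
(2,6)+ 1/2 unhappy
(3,1)+ 3/3 ok
(3,2)+ 3/4 ok
(3,3)# 1/4 unhappy
(3,4)+ 1/4 unhappy
(3,5)# 1/3 unhappy
(3,6)# 2/3 unhappy
(4,0)+ 2/2 ok
(4,1)+ 4/4 ok
(4,2)+ 3/4 ok
(4,3)# 2/4 unhappy
(4,4)# 2/4 unhappy
(4,5)+ 1/4 unhappy
(4,6)# 1/3 unhappy
(5,0)+ 3/3 ok
(5,1)+ 3/3 ok
(5,2)+ 3/4 ok
(5,3)+ 2/4 unhappy
(5,4)# 2/4 unhappy
(5,5)+ 3/4 ok
(5,6)+ 2/3 unhappy
(6,0)+ 1/1 ok
(6,2)# 0/2 unhappy
(6,3)+ 1/3 unhappy
(6,4)# 1/3 unhappy
(6,5)+ 2/3 unhappy
(6,6)+ 2/2 ok
Unsatisfied: (0,1), (0,2), (0,3), (0,4), (1,1), (1,2), (1,3), (1,4), (2,4), (2,6), (3,3), (3,4), (3,5), (3,6), (4,3), (4,4), (4,5), (4,6), (5,3), (5,4), (5,6), (6,2), (6,3), (6,4), (6,5) — 25 in total.

25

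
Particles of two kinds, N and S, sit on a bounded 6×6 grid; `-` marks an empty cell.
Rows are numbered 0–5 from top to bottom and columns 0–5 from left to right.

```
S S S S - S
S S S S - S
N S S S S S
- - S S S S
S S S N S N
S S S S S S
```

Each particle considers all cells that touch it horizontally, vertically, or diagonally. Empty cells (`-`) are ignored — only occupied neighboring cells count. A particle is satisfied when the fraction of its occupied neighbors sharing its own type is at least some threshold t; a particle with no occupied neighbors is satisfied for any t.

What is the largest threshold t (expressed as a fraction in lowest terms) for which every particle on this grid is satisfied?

0/1

(0,0)S 3/3
(0,1)S 5/5
(0,2)S 5/5
(0,3)S 3/3
(0,5)S 1/1
(1,0)S 4/5
(1,1)S 7/8
(1,2)S 8/8
(1,3)S 6/6
(1,5)S 3/3
(2,0)N 0/3
(2,1)S 5/6
(2,2)S 7/7
(2,3)S 7/7
(2,4)S 7/7
(2,5)S 4/4
(3,2)S 6/7
(3,3)S 7/8
(3,4)S 6/8
(3,5)S 4/5
(4,0)S 3/3
(4,1)S 6/6
(4,2)S 6/7
(4,3)N 0/8
(4,4)S 6/8
(4,5)N 0/5
(5,0)S 3/3
(5,1)S 5/5
(5,2)S 4/5
(5,3)S 4/5
(5,4)S 3/5
(5,5)S 2/3
The smallest same-type fraction is 0/3 at (2,0), which reduces to 0/1. Any threshold above that leaves this particle unsatisfied.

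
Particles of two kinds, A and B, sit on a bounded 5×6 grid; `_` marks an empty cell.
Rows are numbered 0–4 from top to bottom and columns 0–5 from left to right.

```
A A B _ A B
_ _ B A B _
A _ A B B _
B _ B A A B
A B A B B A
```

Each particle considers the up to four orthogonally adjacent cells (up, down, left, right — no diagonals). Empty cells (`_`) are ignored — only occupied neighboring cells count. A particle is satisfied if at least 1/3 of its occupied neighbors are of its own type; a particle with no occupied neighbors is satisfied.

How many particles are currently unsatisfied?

(0,0)A 1/1 ok
(0,1)A 1/2 ok
(0,2)B 1/2 ok
(0,4)A 0/2 unhappy
(0,5)B 0/1 unhappy
(1,2)B 1/3 ok
(1,3)A 0/3 unhappy
(1,4)B 1/3 ok
(2,0)A 0/1 unhappy
(2,2)A 0/3 unhappy
(2,3)B 1/4 unhappy
(2,4)B 2/3 ok
(3,0)B 0/2 unhappy
(3,2)B 0/3 unhappy
(3,3)A 1/4 unhappy
(3,4)A 1/4 unhappy
(3,5)B 0/2 unhappy
(4,0)A 0/2 unhappy
(4,1)B 0/2 unhappy
(4,2)A 0/3 unhappy
(4,3)B 1/3 ok
(4,4)B 1/3 ok
(4,5)A 0/2 unhappy
Unsatisfied: (0,4), (0,5), (1,3), (2,0), (2,2), (2,3), (3,0), (3,2), (3,3), (3,4), (3,5), (4,0), (4,1), (4,2), (4,5) — 15 in total.

15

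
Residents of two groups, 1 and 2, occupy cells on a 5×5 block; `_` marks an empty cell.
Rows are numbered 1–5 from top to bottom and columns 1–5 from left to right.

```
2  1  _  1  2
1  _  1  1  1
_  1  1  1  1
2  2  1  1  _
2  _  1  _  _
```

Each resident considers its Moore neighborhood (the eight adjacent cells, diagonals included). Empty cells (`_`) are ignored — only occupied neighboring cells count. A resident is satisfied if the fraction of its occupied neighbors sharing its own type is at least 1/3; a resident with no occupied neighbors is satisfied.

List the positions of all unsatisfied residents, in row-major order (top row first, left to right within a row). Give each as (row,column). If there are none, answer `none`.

(1,1), (1,5)

(1,1)2 0/2 not
(1,2)1 2/3 satisfied
(1,4)1 3/4 satisfied
(1,5)2 0/3 not
(2,1)1 2/3 satisfied
(2,3)1 6/6 satisfied
(2,4)1 6/7 satisfied
(2,5)1 4/5 satisfied
(3,2)1 4/6 satisfied
(3,3)1 6/7 satisfied
(3,4)1 7/7 satisfied
(3,5)1 4/4 satisfied
(4,1)2 2/3 satisfied
(4,2)2 2/6 satisfied
(4,3)1 5/6 satisfied
(4,4)1 5/5 satisfied
(5,1)2 2/2 satisfied
(5,3)1 2/3 satisfied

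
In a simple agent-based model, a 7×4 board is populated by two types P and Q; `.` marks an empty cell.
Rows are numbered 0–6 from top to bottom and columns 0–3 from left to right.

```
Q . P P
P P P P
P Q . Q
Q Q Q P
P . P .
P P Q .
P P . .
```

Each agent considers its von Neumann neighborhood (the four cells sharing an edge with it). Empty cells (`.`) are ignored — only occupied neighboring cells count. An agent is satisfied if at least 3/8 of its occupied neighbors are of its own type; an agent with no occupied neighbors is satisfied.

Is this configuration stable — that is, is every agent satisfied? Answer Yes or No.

No

(0,0)Q 0/1 unhappy
(0,2)P 2/2 ok
(0,3)P 2/2 ok
(1,0)P 2/3 ok
(1,1)P 2/3 ok
(1,2)P 3/3 ok
(1,3)P 2/3 ok
(2,0)P 1/3 unhappy
(2,1)Q 1/3 unhappy
(2,3)Q 0/2 unhappy
(3,0)Q 1/3 unhappy
(3,1)Q 3/3 ok
(3,2)Q 1/3 unhappy
(3,3)P 0/2 unhappy
(4,0)P 1/2 ok
(4,2)P 0/2 unhappy
(5,0)P 3/3 ok
(5,1)P 2/3 ok
(5,2)Q 0/2 unhappy
(6,0)P 2/2 ok
(6,1)P 2/2 ok
For instance (0,0) has only 0/1 same-type neighbors, below 3/8.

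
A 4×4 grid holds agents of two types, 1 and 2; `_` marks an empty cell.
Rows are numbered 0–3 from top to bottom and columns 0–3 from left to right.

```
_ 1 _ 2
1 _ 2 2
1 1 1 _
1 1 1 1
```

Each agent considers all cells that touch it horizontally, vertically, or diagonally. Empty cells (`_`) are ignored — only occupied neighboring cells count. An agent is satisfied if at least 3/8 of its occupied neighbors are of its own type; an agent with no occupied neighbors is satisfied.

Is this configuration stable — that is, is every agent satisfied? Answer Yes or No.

Yes

Row 0: (0,1)1 1/2 ok · (0,3)2 2/2 ok
Row 1: (1,0)1 3/3 ok · (1,2)2 2/5 ok · (1,3)2 2/3 ok
Row 2: (2,0)1 4/4 ok · (2,1)1 6/7 ok · (2,2)1 4/6 ok
Row 3: (3,0)1 3/3 ok · (3,1)1 5/5 ok · (3,2)1 4/4 ok · (3,3)1 2/2 ok
All meet the threshold, so the configuration is stable.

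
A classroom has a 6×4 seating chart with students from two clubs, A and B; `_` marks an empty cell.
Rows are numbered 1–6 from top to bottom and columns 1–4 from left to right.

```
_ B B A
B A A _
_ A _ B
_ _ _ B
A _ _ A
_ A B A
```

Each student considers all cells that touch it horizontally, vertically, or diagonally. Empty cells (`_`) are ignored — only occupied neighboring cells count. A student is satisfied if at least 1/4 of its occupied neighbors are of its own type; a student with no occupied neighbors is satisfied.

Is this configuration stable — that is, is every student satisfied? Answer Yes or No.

(1,2)B 2/4 ok
(1,3)B 1/4 ok
(1,4)A 1/2 ok
(2,1)B 1/3 ok
(2,2)A 2/5 ok
(2,3)A 3/6 ok
(3,2)A 2/3 ok
(3,4)B 1/2 ok
(4,4)B 1/2 ok
(5,1)A 1/1 ok
(5,4)A 1/3 ok
(6,2)A 1/2 ok
(6,3)B 0/3 unhappy
(6,4)A 1/2 ok
For instance (6,3) has only 0/3 same-type neighbors, below 1/4.

No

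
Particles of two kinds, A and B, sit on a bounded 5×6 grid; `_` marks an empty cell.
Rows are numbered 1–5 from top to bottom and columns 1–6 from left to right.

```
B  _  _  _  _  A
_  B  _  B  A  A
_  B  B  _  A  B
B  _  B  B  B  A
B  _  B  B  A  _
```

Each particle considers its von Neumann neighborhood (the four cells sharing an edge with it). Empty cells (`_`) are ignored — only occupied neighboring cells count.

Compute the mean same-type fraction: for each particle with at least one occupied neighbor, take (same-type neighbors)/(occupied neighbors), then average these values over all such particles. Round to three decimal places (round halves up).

Row 1: (1,1)B — no occupied neighbors · (1,6)A 1/1
Row 2: (2,2)B 1/1 · (2,4)B 0/1 · (2,5)A 2/3 · (2,6)A 2/3
Row 3: (3,2)B 2/2 · (3,3)B 2/2 · (3,5)A 1/3 · (3,6)B 0/3
Row 4: (4,1)B 1/1 · (4,3)B 3/3 · (4,4)B 3/3 · (4,5)B 1/4 · (4,6)A 0/2
Row 5: (5,1)B 1/1 · (5,3)B 2/2 · (5,4)B 2/3 · (5,5)A 0/2
Sum over 18 particles: 1/1 + 1/1 + 0/1 + 2/3 + 2/3 + 2/2 + 2/2 + 1/3 + 0/3 + 1/1 + 3/3 + 3/3 + 1/4 + 0/2 + 1/1 + 2/2 + 2/3 + 0/2 = 139/12; mean = 139/12 ÷ 18 = 139/216 = 0.643518… → 0.644.

0.644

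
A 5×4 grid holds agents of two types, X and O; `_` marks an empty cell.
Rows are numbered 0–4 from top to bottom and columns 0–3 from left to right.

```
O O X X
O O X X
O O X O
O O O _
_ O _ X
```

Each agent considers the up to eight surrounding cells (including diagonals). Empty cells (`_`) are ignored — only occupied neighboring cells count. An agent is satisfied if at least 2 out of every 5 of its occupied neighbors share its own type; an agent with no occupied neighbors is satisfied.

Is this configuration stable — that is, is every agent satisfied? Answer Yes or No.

(0,0)O 3/3 ✓
(0,1)O 3/5 ✓
(0,2)X 3/5 ✓
(0,3)X 3/3 ✓
(1,0)O 5/5 ✓
(1,1)O 5/8 ✓
(1,2)X 4/8 ✓
(1,3)X 4/5 ✓
(2,0)O 5/5 ✓
(2,1)O 6/8 ✓
(2,2)X 2/7 ✗
(2,3)O 1/4 ✗
(3,0)O 4/4 ✓
(3,1)O 5/6 ✓
(3,2)O 4/6 ✓
(4,1)O 3/3 ✓
(4,3)X 0/1 ✗
For instance (2,2) has only 2/7 same-type neighbors, below 2/5.

No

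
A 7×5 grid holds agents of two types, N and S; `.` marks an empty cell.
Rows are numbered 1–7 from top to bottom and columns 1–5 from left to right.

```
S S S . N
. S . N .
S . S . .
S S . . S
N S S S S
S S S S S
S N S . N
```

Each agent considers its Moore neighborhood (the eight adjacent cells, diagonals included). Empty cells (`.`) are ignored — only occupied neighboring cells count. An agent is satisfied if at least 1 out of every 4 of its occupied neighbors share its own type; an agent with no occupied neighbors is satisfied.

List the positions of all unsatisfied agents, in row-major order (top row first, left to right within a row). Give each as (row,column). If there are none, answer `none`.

(5,1), (7,2), (7,5)

(1,1)S 2/2 ok
(1,2)S 3/3 ok
(1,3)S 2/3 ok
(1,5)N 1/1 ok
(2,2)S 5/5 ok
(2,4)N 1/3 ok
(3,1)S 3/3 ok
(3,3)S 2/3 ok
(4,1)S 3/4 ok
(4,2)S 5/6 ok
(4,5)S 2/2 ok
(5,1)N 0/5 unhappy
(5,2)S 6/7 ok
(5,3)S 6/6 ok
(5,4)S 6/6 ok
(5,5)S 4/4 ok
(6,1)S 3/5 ok
(6,2)S 6/8 ok
(6,3)S 6/7 ok
(6,4)S 6/7 ok
(6,5)S 3/4 ok
(7,1)S 2/3 ok
(7,2)N 0/5 unhappy
(7,3)S 3/4 ok
(7,5)N 0/2 unhappy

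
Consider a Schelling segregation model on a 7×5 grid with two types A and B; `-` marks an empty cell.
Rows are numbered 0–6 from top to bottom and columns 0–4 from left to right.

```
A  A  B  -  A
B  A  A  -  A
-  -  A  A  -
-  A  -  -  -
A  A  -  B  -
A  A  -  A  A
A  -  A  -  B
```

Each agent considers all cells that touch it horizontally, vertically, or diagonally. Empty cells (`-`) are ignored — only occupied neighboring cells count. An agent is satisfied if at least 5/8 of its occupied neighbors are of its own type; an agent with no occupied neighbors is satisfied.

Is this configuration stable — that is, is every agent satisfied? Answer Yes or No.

No

(0,0)A 2/3 satisfied
(0,1)A 3/5 not
(0,2)B 0/3 not
(0,4)A 1/1 satisfied
(1,0)B 0/3 not
(1,1)A 4/6 satisfied
(1,2)A 4/5 satisfied
(1,4)A 2/2 satisfied
(2,2)A 4/4 satisfied
(2,3)A 3/3 satisfied
(3,1)A 3/3 satisfied
(4,0)A 4/4 satisfied
(4,1)A 4/4 satisfied
(4,3)B 0/2 not
(5,0)A 4/4 satisfied
(5,1)A 5/5 satisfied
(5,3)A 2/4 not
(5,4)A 1/3 not
(6,0)A 2/2 satisfied
(6,2)A 2/2 satisfied
(6,4)B 0/2 not
For instance (0,1) has only 3/5 same-type neighbors, below 5/8.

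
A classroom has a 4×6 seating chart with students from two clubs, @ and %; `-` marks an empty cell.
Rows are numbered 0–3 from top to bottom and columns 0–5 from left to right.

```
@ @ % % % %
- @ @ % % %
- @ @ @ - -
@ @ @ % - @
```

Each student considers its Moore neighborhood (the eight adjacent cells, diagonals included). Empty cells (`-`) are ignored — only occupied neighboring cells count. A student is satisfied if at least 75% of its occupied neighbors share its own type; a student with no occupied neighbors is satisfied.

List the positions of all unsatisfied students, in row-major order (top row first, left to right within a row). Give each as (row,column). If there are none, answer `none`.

Row 0: (0,0)@ 2/2 ✓ · (0,1)@ 3/4 ✓ · (0,2)% 2/5 ✗ · (0,3)% 4/5 ✓ · (0,4)% 5/5 ✓ · (0,5)% 3/3 ✓
Row 1: (1,1)@ 5/6 ✓ · (1,2)@ 5/8 ✗ · (1,3)% 4/7 ✗ · (1,4)% 5/6 ✓ · (1,5)% 3/3 ✓
Row 2: (2,1)@ 6/6 ✓ · (2,2)@ 6/8 ✓ · (2,3)@ 3/6 ✗
Row 3: (3,0)@ 2/2 ✓ · (3,1)@ 4/4 ✓ · (3,2)@ 4/5 ✓ · (3,3)% 0/3 ✗ · (3,5)@ 0/0 ✓

(0,2), (1,2), (1,3), (2,3), (3,3)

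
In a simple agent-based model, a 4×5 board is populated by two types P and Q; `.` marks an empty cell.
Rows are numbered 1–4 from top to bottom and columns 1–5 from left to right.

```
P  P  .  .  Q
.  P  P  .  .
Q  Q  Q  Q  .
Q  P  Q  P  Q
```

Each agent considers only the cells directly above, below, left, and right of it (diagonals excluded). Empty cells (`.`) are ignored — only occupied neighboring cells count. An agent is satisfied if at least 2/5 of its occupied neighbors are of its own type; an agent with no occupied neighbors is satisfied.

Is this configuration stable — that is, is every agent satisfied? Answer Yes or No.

No

Row 1: (1,1)P 1/1 satisfied · (1,2)P 2/2 satisfied · (1,5)Q 0/0 satisfied
Row 2: (2,2)P 2/3 satisfied · (2,3)P 1/2 satisfied
Row 3: (3,1)Q 2/2 satisfied · (3,2)Q 2/4 satisfied · (3,3)Q 3/4 satisfied · (3,4)Q 1/2 satisfied
Row 4: (4,1)Q 1/2 satisfied · (4,2)P 0/3 not · (4,3)Q 1/3 not · (4,4)P 0/3 not · (4,5)Q 0/1 not
For instance (4,2) has only 0/3 same-type neighbors, below 2/5.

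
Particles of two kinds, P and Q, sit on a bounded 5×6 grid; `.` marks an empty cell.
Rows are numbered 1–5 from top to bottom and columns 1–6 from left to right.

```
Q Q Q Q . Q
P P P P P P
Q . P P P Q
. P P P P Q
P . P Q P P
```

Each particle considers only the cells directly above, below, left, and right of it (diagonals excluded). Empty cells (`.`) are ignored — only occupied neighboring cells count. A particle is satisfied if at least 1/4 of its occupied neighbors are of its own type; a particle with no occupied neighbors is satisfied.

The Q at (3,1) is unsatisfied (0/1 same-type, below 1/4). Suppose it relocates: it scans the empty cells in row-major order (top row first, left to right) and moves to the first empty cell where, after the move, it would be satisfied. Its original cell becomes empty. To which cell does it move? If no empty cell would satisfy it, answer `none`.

Vacating (3,1). Empty cells in order:
  (1,5): 2/3 same-type → satisfied — stop here.

(1,5)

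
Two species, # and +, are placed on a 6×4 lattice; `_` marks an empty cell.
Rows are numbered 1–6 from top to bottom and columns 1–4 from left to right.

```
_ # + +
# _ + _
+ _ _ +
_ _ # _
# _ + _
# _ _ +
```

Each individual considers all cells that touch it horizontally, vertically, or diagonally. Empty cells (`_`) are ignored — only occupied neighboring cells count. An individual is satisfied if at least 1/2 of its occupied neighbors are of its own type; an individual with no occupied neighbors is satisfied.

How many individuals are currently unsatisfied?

3

Row 1: (1,2)# 1/3 not · (1,3)+ 2/3 satisfied · (1,4)+ 2/2 satisfied
Row 2: (2,1)# 1/2 satisfied · (2,3)+ 3/4 satisfied
Row 3: (3,1)+ 0/1 not · (3,4)+ 1/2 satisfied
Row 4: (4,3)# 0/2 not
Row 5: (5,1)# 1/1 satisfied · (5,3)+ 1/2 satisfied
Row 6: (6,1)# 1/1 satisfied · (6,4)+ 1/1 satisfied
Unsatisfied: (1,2), (3,1), (4,3) — 3 in total.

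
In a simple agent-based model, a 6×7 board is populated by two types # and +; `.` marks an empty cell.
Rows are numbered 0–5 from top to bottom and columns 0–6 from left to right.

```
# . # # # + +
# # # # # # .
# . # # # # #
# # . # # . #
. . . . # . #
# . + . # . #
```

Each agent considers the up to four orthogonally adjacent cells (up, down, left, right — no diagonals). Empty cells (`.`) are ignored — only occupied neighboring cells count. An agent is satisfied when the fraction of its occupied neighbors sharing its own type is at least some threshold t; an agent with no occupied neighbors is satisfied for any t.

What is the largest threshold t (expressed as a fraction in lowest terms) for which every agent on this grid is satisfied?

1/3

Row 0: (0,0)# 1/1 · (0,2)# 2/2 · (0,3)# 3/3 · (0,4)# 2/3 · (0,5)+ 1/3 · (0,6)+ 1/1
Row 1: (1,0)# 3/3 · (1,1)# 2/2 · (1,2)# 4/4 · (1,3)# 4/4 · (1,4)# 4/4 · (1,5)# 2/3
Row 2: (2,0)# 2/2 · (2,2)# 2/2 · (2,3)# 4/4 · (2,4)# 4/4 · (2,5)# 3/3 · (2,6)# 2/2
Row 3: (3,0)# 2/2 · (3,1)# 1/1 · (3,3)# 2/2 · (3,4)# 3/3 · (3,6)# 2/2
Row 4: (4,4)# 2/2 · (4,6)# 2/2
Row 5: (5,0)# — no occupied neighbors · (5,2)+ — no occupied neighbors · (5,4)# 1/1 · (5,6)# 1/1
The smallest same-type fraction is 1/3 at (0,5), which reduces to 1/3. Any threshold above that leaves this agent unsatisfied.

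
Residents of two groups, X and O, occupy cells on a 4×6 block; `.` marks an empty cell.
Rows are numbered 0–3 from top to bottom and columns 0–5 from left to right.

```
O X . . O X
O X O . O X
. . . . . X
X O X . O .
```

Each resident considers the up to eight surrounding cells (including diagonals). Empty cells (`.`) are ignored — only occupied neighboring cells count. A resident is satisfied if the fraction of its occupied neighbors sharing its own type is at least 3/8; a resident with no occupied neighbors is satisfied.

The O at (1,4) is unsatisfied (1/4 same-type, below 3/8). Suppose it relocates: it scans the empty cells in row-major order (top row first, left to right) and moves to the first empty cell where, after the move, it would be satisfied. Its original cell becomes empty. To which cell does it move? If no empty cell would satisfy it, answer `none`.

(0,3)

Vacating (1,4). Empty cells in order:
  (0,2): 1/3 same-type → still unsatisfied.
  (0,3): 2/2 same-type → satisfied — stop here.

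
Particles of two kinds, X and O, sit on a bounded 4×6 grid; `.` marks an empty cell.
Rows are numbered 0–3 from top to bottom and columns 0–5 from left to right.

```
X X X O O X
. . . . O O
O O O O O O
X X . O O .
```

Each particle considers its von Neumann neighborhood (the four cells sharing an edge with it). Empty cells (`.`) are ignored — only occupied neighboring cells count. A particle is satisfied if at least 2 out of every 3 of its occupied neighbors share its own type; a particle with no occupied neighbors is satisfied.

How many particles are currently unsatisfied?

(0,0)X 1/1 ✓
(0,1)X 2/2 ✓
(0,2)X 1/2 ✗
(0,3)O 1/2 ✗
(0,4)O 2/3 ✓
(0,5)X 0/2 ✗
(1,4)O 3/3 ✓
(1,5)O 2/3 ✓
(2,0)O 1/2 ✗
(2,1)O 2/3 ✓
(2,2)O 2/2 ✓
(2,3)O 3/3 ✓
(2,4)O 4/4 ✓
(2,5)O 2/2 ✓
(3,0)X 1/2 ✗
(3,1)X 1/2 ✗
(3,3)O 2/2 ✓
(3,4)O 2/2 ✓
Unsatisfied: (0,2), (0,3), (0,5), (2,0), (3,0), (3,1) — 6 in total.

6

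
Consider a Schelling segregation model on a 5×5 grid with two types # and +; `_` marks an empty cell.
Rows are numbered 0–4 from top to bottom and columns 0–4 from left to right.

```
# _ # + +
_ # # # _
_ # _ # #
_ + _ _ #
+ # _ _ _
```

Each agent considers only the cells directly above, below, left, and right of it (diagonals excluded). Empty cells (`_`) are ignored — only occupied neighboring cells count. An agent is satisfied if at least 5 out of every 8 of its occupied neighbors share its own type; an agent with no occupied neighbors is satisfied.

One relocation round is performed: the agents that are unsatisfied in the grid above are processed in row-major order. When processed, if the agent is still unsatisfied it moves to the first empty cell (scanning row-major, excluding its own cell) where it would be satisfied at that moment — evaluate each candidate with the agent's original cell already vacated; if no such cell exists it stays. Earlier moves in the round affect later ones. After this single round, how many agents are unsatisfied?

0

Initially unsatisfied (in order): (0,2), (0,3), (2,1), (3,1), (4,0), (4,1).
  (0,2) → (0,1).
  (0,3) → (3,0).
  (2,1) → (0,2).
  (3,1) → (2,0).
  (4,0) → (3,2).
  (4,1): now satisfied by earlier moves; stays.
Resulting grid:
# # # _ +
_ # # # _
+ _ _ # #
+ _ + _ #
_ # _ _ _
All satisfied now.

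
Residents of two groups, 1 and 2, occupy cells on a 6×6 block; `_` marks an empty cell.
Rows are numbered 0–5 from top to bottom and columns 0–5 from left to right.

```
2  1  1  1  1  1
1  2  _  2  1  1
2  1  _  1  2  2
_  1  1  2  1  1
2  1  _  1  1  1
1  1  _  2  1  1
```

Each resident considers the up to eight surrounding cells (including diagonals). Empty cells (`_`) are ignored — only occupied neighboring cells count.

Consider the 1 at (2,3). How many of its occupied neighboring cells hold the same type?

3

Occupied neighbors of (2,3): (1,3)=2, (1,4)=1, (2,4)=2, (3,2)=1, (3,3)=2, (3,4)=1.
Same type (1): 3 of 6.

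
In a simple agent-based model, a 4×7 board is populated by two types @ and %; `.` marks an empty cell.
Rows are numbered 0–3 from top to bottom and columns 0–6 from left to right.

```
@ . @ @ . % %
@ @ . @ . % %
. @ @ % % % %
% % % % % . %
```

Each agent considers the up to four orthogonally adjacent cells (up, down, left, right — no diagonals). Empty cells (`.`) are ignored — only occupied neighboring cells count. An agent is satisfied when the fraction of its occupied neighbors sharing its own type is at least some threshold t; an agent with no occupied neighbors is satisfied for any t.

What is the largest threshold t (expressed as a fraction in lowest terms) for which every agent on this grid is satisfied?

Row 0: (0,0)@ 1/1 · (0,2)@ 1/1 · (0,3)@ 2/2 · (0,5)% 2/2 · (0,6)% 2/2
Row 1: (1,0)@ 2/2 · (1,1)@ 2/2 · (1,3)@ 1/2 · (1,5)% 3/3 · (1,6)% 3/3
Row 2: (2,1)@ 2/3 · (2,2)@ 1/3 · (2,3)% 2/4 · (2,4)% 3/3 · (2,5)% 3/3 · (2,6)% 3/3
Row 3: (3,0)% 1/1 · (3,1)% 2/3 · (3,2)% 2/3 · (3,3)% 3/3 · (3,4)% 2/2 · (3,6)% 1/1
The smallest same-type fraction is 1/3 at (2,2), which reduces to 1/3. Any threshold above that leaves this agent unsatisfied.

1/3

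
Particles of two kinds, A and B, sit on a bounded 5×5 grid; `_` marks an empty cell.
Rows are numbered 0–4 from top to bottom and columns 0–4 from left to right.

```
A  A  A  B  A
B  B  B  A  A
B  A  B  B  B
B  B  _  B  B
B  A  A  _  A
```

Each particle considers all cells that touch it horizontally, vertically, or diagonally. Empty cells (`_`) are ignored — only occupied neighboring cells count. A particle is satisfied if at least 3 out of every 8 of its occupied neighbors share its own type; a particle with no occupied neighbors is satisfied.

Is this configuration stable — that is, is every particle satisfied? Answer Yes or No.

(0,0)A 1/3 ✗
(0,1)A 2/5 ✓
(0,2)A 2/5 ✓
(0,3)B 1/5 ✗
(0,4)A 2/3 ✓
(1,0)B 2/5 ✓
(1,1)B 4/8 ✓
(1,2)B 4/8 ✓
(1,3)A 3/8 ✓
(1,4)A 2/5 ✓
(2,0)B 4/5 ✓
(2,1)A 0/7 ✗
(2,2)B 5/7 ✓
(2,3)B 5/7 ✓
(2,4)B 3/5 ✓
(3,0)B 3/5 ✓
(3,1)B 4/7 ✓
(3,3)B 4/6 ✓
(3,4)B 3/4 ✓
(4,0)B 2/3 ✓
(4,1)A 1/4 ✗
(4,2)A 1/3 ✗
(4,4)A 0/2 ✗
For instance (0,0) has only 1/3 same-type neighbors, below 3/8.

No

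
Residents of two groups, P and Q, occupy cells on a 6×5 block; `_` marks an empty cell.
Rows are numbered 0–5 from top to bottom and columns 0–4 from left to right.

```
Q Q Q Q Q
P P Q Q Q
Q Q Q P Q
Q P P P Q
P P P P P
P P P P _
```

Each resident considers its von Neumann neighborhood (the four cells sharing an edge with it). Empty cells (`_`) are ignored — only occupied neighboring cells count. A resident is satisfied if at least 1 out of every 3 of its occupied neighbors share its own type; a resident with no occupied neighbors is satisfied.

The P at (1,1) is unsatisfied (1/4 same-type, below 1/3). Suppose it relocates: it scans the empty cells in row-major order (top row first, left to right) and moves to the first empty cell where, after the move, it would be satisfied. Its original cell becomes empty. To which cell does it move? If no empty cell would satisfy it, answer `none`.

(5,4)

Vacating (1,1). Empty cells in order:
  (5,4): 2/2 same-type → satisfied — stop here.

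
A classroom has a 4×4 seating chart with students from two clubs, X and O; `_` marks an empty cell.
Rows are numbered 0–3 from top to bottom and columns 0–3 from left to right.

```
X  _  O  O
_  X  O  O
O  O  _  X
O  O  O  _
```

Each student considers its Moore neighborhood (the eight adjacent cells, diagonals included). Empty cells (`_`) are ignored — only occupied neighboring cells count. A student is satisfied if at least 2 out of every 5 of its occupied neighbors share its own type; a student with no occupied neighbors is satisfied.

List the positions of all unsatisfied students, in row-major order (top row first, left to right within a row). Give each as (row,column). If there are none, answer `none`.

(1,1), (2,3)

Row 0: (0,0)X 1/1 satisfied · (0,2)O 3/4 satisfied · (0,3)O 3/3 satisfied
Row 1: (1,1)X 1/5 not · (1,2)O 4/6 satisfied · (1,3)O 3/4 satisfied
Row 2: (2,0)O 3/4 satisfied · (2,1)O 5/6 satisfied · (2,3)X 0/3 not
Row 3: (3,0)O 3/3 satisfied · (3,1)O 4/4 satisfied · (3,2)O 2/3 satisfied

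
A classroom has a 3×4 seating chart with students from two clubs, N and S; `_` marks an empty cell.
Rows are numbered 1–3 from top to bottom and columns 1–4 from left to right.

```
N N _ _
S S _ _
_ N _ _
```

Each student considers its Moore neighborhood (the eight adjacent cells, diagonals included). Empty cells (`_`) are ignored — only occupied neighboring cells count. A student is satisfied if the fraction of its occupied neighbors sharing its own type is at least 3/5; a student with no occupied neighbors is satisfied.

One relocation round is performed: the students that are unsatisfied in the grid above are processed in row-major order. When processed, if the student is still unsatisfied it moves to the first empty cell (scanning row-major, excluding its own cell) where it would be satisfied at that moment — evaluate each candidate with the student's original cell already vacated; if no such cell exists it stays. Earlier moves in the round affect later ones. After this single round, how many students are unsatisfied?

1

Initially unsatisfied (in order): (1,1), (1,2), (2,1), (2,2), (3,2).
  (1,1) → (1,4).
  (1,2) → (2,3).
  (2,1) → (1,1).
  (2,2): no empty cell satisfies it; stays.
  (3,2) → (1,3).
Resulting grid:
S _ N N
_ S N _
_ _ _ _
Unsatisfied now: (2,2).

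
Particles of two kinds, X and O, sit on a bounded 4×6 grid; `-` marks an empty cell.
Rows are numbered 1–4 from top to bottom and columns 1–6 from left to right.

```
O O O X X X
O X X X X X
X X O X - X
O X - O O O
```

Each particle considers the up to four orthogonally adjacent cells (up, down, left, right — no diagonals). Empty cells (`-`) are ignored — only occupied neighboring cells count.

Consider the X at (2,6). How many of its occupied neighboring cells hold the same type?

3

Occupied neighbors of (2,6): (1,6)=X, (3,6)=X, (2,5)=X.
Same type (X): 3 of 3.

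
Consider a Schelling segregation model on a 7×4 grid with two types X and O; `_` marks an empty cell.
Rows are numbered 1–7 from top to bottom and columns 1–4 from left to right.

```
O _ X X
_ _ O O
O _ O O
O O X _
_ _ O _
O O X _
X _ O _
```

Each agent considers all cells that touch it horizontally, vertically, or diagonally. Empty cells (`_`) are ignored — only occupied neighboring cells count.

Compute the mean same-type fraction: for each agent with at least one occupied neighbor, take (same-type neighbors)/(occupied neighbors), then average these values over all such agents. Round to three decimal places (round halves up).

Row 1: (1,1)O — no occupied neighbors · (1,3)X 1/3 · (1,4)X 1/3
Row 2: (2,3)O 3/5 · (2,4)O 3/5
Row 3: (3,1)O 2/2 · (3,3)O 4/5 · (3,4)O 3/4
Row 4: (4,1)O 2/2 · (4,2)O 4/5 · (4,3)X 0/4
Row 5: (5,3)O 2/4
Row 6: (6,1)O 1/2 · (6,2)O 3/5 · (6,3)X 0/3
Row 7: (7,1)X 0/2 · (7,3)O 1/2
Sum over 16 agents: 1/3 + 1/3 + 3/5 + 3/5 + 2/2 + 4/5 + 3/4 + 2/2 + 4/5 + 0/4 + 2/4 + 1/2 + 3/5 + 0/3 + 0/2 + 1/2 = 499/60; mean = 499/60 ÷ 16 = 499/960 = 0.519791… → 0.520.

0.520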